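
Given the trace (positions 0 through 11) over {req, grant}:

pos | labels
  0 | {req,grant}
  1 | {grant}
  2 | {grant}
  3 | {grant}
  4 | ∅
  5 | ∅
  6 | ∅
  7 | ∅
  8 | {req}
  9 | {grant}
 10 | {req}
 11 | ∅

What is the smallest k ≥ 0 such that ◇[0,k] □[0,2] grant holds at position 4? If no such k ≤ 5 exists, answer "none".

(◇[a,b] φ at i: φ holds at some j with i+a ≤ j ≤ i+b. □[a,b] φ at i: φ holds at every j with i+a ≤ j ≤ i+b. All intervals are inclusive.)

none

Scan j = 4,5,… for □[0,2] grant:
  j=4: fails
  j=5: fails
  j=6: fails
  j=7: fails
  j=8: fails
  j=9: fails
No j in [4,9] satisfies it → none.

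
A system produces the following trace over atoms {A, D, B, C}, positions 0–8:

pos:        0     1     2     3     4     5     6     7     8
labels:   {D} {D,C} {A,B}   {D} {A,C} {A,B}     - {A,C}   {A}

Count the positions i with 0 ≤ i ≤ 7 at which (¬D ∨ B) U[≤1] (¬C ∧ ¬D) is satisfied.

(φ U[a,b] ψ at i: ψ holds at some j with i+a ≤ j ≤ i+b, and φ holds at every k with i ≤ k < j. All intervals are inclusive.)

Evaluate at each i in [0,7]:
  i=0: ✗ (no rhs in [0,1])
  i=1: ✗ (lhs fails at k=1 before rhs at j=2)
  i=2: ✓ (rhs at j=2)
  i=3: ✗ (no rhs in [3,4])
  i=4: ✓ (rhs at j=5; lhs holds on [4,4])
  i=5: ✓ (rhs at j=5)
  i=6: ✓ (rhs at j=6)
  i=7: ✓ (rhs at j=8; lhs holds on [7,7])
Positions where it holds: {2, 4, 5, 6, 7} → 5.

5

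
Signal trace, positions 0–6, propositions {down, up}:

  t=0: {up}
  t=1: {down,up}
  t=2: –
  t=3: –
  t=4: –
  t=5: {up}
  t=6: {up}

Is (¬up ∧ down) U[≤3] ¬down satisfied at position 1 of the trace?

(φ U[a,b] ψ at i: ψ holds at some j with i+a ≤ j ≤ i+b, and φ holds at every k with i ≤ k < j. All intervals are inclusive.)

Need some j in [1,4] with ¬down, and (¬up ∧ down) at every k in [1,j-1].
  j=1: ¬down false.
  j=2: ¬down holds, but (¬up ∧ down) fails at k=1 → not this j.
  j=3: ¬down holds, but (¬up ∧ down) fails at k=1 → not this j.
  j=4: ¬down holds, but (¬up ∧ down) fails at k=1 → not this j.
No j in the window works → until fails.

No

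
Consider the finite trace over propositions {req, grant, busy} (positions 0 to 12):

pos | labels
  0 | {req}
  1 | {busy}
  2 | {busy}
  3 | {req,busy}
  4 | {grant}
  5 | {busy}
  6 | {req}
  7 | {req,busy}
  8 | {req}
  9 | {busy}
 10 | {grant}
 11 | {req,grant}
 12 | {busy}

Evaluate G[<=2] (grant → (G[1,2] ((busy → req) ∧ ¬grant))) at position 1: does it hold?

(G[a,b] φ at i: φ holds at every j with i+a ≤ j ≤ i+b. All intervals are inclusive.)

Yes

Check (grant → (G[1,2] ((busy → req) ∧ ¬grant))) at every j in [1,3]:
  j=1: antecedent false → ✓
  j=2: antecedent false → ✓
  j=3: antecedent false → ✓
All positions satisfy it → formula holds.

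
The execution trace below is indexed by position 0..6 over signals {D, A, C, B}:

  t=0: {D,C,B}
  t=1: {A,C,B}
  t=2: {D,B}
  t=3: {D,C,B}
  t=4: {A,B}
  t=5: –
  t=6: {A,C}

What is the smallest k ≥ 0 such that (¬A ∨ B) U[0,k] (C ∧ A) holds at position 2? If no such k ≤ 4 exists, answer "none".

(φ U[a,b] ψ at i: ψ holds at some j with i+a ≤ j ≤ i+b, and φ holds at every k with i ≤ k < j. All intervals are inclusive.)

Need earliest j ≥ 2 with (C ∧ A), and (¬A ∨ B) at every k in [2,j-1].
  j=2: rhs fails.
  j=3: rhs fails.
  j=4: rhs fails.
  j=5: rhs fails.
  j=6: rhs holds; lhs holds on [2,5]. k = 4.

4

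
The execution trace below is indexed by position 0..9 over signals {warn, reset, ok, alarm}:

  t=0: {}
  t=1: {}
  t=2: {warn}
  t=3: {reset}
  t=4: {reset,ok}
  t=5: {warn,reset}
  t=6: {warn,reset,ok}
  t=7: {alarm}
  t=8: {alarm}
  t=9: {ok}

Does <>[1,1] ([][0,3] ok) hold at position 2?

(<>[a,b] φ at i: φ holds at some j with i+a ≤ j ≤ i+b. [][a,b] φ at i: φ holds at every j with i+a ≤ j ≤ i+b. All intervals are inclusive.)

Check [][0,3] ok at each j in [3,3]:
  j=3: fails at 3
No position in the window satisfies it → formula fails.

Does not hold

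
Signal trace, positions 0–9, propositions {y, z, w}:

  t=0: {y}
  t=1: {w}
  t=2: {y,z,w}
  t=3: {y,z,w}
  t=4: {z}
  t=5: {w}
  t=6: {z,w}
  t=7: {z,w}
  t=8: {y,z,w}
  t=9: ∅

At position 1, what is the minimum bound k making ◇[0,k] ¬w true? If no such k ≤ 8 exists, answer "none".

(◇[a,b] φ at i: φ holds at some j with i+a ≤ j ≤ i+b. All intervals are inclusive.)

3

Scan j = 1,2,… for ¬w:
  j=1: fails
  j=2: fails
  j=3: fails
  j=4: holds
First hit at j=4, so smallest k = 4-1 = 3.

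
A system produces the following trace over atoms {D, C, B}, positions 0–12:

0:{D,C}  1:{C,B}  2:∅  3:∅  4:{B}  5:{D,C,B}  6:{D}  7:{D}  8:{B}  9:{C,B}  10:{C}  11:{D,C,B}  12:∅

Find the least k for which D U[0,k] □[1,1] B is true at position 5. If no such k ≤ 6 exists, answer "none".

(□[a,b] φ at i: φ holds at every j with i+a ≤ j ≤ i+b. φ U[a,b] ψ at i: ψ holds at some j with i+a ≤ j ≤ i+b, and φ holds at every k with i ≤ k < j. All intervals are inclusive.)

2

Need earliest j ≥ 5 with □[1,1] B, and D at every k in [5,j-1].
  j=5: rhs fails.
  j=6: rhs fails.
  j=7: rhs holds; lhs holds on [5,6]. k = 2.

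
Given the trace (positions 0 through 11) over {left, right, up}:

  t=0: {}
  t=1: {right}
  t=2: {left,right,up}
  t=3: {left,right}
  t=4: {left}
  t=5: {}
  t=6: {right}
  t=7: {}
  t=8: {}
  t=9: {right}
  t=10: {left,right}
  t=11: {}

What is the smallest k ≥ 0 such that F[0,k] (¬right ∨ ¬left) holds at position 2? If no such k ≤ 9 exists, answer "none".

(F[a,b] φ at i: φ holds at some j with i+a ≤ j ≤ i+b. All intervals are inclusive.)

2

Scan j = 2,3,… for (¬right ∨ ¬left):
  j=2: fails
  j=3: fails
  j=4: holds
First hit at j=4, so smallest k = 4-2 = 2.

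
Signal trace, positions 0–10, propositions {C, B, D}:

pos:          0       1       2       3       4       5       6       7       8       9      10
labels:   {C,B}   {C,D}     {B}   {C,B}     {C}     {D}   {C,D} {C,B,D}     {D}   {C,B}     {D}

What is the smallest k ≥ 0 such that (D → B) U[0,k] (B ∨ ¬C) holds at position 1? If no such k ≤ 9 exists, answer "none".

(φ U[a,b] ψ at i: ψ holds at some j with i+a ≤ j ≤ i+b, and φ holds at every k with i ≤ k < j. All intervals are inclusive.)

none

Need earliest j ≥ 1 with (B ∨ ¬C), and (D → B) at every k in [1,j-1].
  j=1: rhs fails.
  j=2: rhs holds but lhs fails at k=1.
  j=3: rhs holds but lhs fails at k=1.
  j=4: rhs fails.
  j=5: rhs holds but lhs fails at k=1.
  j=6: rhs fails.
  j=7: rhs holds but lhs fails at k=1.
  j=8: rhs holds but lhs fails at k=1.
  j=9: rhs holds but lhs fails at k=1.
  j=10: rhs holds but lhs fails at k=1.
No witness within the range → none.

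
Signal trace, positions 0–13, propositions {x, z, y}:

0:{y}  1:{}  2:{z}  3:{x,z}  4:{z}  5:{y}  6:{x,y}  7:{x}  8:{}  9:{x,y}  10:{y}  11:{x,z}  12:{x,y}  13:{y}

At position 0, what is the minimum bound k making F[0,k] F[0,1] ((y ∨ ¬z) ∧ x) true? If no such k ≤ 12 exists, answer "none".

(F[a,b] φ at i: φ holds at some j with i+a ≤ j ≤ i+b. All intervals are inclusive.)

Scan j = 0,1,… for F[0,1] ((y ∨ ¬z) ∧ x):
  j=0: fails
  j=1: fails
  j=2: fails
  j=3: fails
  j=4: fails
  j=5: holds
First hit at j=5, so smallest k = 5-0 = 5.

5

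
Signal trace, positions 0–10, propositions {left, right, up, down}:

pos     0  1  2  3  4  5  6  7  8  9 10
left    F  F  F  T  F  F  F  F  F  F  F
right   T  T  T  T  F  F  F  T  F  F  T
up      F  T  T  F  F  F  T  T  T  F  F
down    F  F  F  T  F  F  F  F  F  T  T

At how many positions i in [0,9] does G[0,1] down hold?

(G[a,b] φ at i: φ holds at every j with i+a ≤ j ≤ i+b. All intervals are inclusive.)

Evaluate at each i in [0,9]:
  i=0: ✗ (fails at j=0)
  i=1: ✗ (fails at j=1)
  i=2: ✗ (fails at j=2)
  i=3: ✗ (fails at j=4)
  i=4: ✗ (fails at j=4)
  i=5: ✗ (fails at j=5)
  i=6: ✗ (fails at j=6)
  i=7: ✗ (fails at j=7)
  i=8: ✗ (fails at j=8)
  i=9: ✓ (all of [9,10])
Positions where it holds: {9} → 1.

1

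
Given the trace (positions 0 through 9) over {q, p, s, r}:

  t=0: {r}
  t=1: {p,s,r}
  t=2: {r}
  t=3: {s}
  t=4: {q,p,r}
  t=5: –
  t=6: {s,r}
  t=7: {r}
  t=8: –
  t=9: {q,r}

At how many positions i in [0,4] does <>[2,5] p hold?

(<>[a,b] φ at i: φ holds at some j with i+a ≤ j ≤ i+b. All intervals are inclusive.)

3

Evaluate at each i in [0,4]:
  i=0: ✓ (witness j=4)
  i=1: ✓ (witness j=4)
  i=2: ✓ (witness j=4)
  i=3: ✗ (none in [5,8])
  i=4: ✗ (none in [6,9])
Positions where it holds: {0, 1, 2} → 3.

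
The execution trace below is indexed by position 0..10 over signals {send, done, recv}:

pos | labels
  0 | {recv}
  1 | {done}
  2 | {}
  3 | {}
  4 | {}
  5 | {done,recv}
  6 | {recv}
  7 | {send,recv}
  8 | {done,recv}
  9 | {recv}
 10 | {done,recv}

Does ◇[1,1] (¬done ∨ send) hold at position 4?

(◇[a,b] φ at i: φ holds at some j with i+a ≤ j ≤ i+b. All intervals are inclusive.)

Check (¬done ∨ send) at each j in [5,5]:
  j=5: false
No position in the window satisfies it → formula fails.

False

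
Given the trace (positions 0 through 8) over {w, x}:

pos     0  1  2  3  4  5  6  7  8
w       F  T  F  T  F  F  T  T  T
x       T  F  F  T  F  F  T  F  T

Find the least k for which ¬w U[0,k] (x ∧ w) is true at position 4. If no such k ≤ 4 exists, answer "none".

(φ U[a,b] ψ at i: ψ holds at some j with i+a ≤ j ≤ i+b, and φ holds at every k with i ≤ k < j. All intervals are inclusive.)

2

Need earliest j ≥ 4 with (x ∧ w), and ¬w at every k in [4,j-1].
  j=4: rhs fails.
  j=5: rhs fails.
  j=6: rhs holds; lhs holds on [4,5]. k = 2.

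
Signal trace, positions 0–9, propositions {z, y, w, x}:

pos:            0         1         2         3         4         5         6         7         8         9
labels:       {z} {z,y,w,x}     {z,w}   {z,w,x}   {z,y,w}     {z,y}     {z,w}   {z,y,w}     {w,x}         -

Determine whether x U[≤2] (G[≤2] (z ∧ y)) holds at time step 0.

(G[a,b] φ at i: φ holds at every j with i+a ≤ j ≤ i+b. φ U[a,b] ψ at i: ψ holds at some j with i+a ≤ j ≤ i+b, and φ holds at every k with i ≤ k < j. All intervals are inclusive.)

Need some j in [0,2] with G[≤2] (z ∧ y), and x at every k in [0,j-1].
  j=0: G[≤2] (z ∧ y) — fails at 0.
  j=1: G[≤2] (z ∧ y) — fails at 2.
  j=2: G[≤2] (z ∧ y) — fails at 2.
No j in the window works → until fails.

No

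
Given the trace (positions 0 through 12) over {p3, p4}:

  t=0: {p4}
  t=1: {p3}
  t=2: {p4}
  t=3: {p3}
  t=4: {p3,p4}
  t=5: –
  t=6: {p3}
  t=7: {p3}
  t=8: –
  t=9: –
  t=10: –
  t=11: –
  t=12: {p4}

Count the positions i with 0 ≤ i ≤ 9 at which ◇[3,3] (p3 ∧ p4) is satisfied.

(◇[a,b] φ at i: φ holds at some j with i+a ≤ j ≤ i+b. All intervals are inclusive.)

Evaluate at each i in [0,9]:
  i=0: ✗ (none in [3,3])
  i=1: ✓ (witness j=4)
  i=2: ✗ (none in [5,5])
  i=3: ✗ (none in [6,6])
  i=4: ✗ (none in [7,7])
  i=5: ✗ (none in [8,8])
  i=6: ✗ (none in [9,9])
  i=7: ✗ (none in [10,10])
  i=8: ✗ (none in [11,11])
  i=9: ✗ (none in [12,12])
Positions where it holds: {1} → 1.

1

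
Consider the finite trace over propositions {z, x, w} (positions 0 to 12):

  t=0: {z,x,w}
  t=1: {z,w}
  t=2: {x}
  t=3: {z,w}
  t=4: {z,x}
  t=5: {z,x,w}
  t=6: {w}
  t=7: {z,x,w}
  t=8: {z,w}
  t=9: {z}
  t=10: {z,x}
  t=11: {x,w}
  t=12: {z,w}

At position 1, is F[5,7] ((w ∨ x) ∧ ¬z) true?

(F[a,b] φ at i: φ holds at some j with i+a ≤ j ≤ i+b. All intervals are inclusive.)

Check ((w ∨ x) ∧ ¬z) at each j in [6,8]:
  j=6: true
  j=7: false
  j=8: false
Found at j=6 → formula holds.

Yes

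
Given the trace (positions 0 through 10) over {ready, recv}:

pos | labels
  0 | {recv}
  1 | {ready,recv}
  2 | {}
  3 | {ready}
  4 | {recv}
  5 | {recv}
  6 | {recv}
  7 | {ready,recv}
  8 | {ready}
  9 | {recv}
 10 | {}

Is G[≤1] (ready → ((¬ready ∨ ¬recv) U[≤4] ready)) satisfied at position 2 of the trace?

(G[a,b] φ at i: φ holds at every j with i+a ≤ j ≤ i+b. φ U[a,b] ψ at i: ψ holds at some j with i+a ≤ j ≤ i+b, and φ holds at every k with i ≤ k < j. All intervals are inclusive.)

Check (ready → ((¬ready ∨ ¬recv) U[≤4] ready)) at every j in [2,3]:
  j=2: antecedent false → ✓
  j=3: antecedent true; consequent holds → ✓
All positions satisfy it → formula holds.

Yes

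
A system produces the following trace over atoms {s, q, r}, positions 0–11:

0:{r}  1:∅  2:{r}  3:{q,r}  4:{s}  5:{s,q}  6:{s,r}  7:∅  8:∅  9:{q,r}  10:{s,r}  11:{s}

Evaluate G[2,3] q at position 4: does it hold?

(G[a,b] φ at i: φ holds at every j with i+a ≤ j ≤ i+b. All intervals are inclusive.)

Does not hold

Check q at every j in [6,7]:
  j=6: false
  j=7: false
Fails at j=6 → formula fails.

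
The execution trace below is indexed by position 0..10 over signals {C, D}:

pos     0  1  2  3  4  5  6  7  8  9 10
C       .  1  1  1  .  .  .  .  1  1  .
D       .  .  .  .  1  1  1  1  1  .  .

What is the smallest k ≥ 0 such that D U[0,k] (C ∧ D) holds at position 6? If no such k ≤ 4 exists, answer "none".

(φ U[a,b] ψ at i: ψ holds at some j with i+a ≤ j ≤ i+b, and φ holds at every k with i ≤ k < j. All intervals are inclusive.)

2

Need earliest j ≥ 6 with (C ∧ D), and D at every k in [6,j-1].
  j=6: rhs fails.
  j=7: rhs fails.
  j=8: rhs holds; lhs holds on [6,7]. k = 2.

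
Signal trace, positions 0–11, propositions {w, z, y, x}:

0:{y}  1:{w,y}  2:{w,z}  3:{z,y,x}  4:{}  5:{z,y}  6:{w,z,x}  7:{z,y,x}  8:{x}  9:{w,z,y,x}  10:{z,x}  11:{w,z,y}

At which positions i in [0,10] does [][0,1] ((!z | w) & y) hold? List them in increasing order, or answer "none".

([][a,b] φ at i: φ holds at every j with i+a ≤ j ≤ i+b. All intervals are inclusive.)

Evaluate at each i in [0,10]:
  i=0: ✓ (all of [0,1])
  i=1: ✗ (fails at j=2)
  i=2: ✗ (fails at j=2)
  i=3: ✗ (fails at j=3)
  i=4: ✗ (fails at j=4)
  i=5: ✗ (fails at j=5)
  i=6: ✗ (fails at j=6)
  i=7: ✗ (fails at j=7)
  i=8: ✗ (fails at j=8)
  i=9: ✗ (fails at j=10)
  i=10: ✗ (fails at j=10)

0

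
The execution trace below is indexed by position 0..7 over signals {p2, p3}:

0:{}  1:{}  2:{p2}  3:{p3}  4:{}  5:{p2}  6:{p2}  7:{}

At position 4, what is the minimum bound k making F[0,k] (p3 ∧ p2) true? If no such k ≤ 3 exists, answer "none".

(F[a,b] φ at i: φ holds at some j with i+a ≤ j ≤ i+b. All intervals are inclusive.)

none

Scan j = 4,5,… for (p3 ∧ p2):
  j=4: fails
  j=5: fails
  j=6: fails
  j=7: fails
No j in [4,7] satisfies it → none.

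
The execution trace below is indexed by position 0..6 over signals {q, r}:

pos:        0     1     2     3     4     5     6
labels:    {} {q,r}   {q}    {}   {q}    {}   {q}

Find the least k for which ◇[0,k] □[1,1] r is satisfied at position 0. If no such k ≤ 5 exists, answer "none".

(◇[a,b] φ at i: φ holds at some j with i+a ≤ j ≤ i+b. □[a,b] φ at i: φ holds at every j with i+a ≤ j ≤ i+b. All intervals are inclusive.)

Scan j = 0,1,… for □[1,1] r:
  j=0: holds
First hit at j=0, so smallest k = 0-0 = 0.

0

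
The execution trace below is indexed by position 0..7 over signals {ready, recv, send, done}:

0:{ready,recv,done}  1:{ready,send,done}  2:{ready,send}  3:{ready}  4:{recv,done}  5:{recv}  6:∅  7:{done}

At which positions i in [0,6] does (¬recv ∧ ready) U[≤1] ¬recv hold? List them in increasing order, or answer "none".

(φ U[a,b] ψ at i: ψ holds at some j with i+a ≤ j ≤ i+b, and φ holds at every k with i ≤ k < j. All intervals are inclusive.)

1, 2, 3, 6

Evaluate at each i in [0,6]:
  i=0: ✗ (lhs fails at k=0 before rhs at j=1)
  i=1: ✓ (rhs at j=1)
  i=2: ✓ (rhs at j=2)
  i=3: ✓ (rhs at j=3)
  i=4: ✗ (no rhs in [4,5])
  i=5: ✗ (lhs fails at k=5 before rhs at j=6)
  i=6: ✓ (rhs at j=6)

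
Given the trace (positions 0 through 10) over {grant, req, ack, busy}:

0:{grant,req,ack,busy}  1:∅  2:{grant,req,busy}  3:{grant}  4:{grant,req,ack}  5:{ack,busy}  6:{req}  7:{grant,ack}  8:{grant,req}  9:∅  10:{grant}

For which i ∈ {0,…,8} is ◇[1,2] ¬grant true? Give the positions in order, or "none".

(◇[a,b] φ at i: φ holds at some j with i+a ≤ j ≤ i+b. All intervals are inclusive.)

Evaluate at each i in [0,8]:
  i=0: ✓ (witness j=1)
  i=1: ✗ (none in [2,3])
  i=2: ✗ (none in [3,4])
  i=3: ✓ (witness j=5)
  i=4: ✓ (witness j=5)
  i=5: ✓ (witness j=6)
  i=6: ✗ (none in [7,8])
  i=7: ✓ (witness j=9)
  i=8: ✓ (witness j=9)

0, 3, 4, 5, 7, 8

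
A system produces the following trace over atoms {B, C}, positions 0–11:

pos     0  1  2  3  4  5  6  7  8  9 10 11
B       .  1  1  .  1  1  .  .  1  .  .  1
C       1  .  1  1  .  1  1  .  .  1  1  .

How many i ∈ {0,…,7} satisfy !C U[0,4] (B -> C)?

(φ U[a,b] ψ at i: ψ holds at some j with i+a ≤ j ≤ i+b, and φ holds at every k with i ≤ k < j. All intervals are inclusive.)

8

Evaluate at each i in [0,7]:
  i=0: ✓ (rhs at j=0)
  i=1: ✓ (rhs at j=2; lhs holds on [1,1])
  i=2: ✓ (rhs at j=2)
  i=3: ✓ (rhs at j=3)
  i=4: ✓ (rhs at j=5; lhs holds on [4,4])
  i=5: ✓ (rhs at j=5)
  i=6: ✓ (rhs at j=6)
  i=7: ✓ (rhs at j=7)
Positions where it holds: {0, 1, 2, 3, 4, 5, 6, 7} → 8.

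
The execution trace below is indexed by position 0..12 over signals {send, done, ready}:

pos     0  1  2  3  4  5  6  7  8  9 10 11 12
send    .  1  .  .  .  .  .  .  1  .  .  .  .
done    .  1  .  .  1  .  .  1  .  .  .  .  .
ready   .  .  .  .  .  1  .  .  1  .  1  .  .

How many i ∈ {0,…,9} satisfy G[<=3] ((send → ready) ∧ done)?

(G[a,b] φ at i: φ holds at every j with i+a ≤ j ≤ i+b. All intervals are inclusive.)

Evaluate at each i in [0,9]:
  i=0: ✗ (fails at j=0)
  i=1: ✗ (fails at j=1)
  i=2: ✗ (fails at j=2)
  i=3: ✗ (fails at j=3)
  i=4: ✗ (fails at j=5)
  i=5: ✗ (fails at j=5)
  i=6: ✗ (fails at j=6)
  i=7: ✗ (fails at j=8)
  i=8: ✗ (fails at j=8)
  i=9: ✗ (fails at j=9)
Positions where it holds: {} → 0.

0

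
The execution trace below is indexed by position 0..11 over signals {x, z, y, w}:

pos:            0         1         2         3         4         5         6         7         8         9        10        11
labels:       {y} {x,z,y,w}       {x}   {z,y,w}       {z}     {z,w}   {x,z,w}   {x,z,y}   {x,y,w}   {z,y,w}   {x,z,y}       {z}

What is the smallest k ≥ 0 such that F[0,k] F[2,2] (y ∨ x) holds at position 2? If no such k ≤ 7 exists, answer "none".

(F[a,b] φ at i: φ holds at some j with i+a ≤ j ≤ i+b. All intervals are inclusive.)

2

Scan j = 2,3,… for F[2,2] (y ∨ x):
  j=2: fails
  j=3: fails
  j=4: holds
First hit at j=4, so smallest k = 4-2 = 2.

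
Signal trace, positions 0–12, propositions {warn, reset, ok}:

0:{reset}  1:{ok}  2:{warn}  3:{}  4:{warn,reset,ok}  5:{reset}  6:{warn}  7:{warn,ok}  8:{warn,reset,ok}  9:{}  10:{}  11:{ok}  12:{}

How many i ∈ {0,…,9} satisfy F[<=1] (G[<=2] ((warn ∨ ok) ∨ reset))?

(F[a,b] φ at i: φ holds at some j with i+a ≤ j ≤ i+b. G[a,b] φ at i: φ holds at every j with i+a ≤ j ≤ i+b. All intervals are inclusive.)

5

Evaluate at each i in [0,9]:
  i=0: ✓ (witness j=0)
  i=1: ✗ (none in [1,2])
  i=2: ✗ (none in [2,3])
  i=3: ✓ (witness j=4)
  i=4: ✓ (witness j=4)
  i=5: ✓ (witness j=5)
  i=6: ✓ (witness j=6)
  i=7: ✗ (none in [7,8])
  i=8: ✗ (none in [8,9])
  i=9: ✗ (none in [9,10])
Positions where it holds: {0, 3, 4, 5, 6} → 5.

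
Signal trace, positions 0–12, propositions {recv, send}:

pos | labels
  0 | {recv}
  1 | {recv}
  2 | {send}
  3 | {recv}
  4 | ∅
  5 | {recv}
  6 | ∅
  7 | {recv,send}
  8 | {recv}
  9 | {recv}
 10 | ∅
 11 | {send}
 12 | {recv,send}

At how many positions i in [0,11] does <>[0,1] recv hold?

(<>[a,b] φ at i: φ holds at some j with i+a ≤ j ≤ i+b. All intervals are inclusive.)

11

Evaluate at each i in [0,11]:
  i=0: ✓ (witness j=0)
  i=1: ✓ (witness j=1)
  i=2: ✓ (witness j=3)
  i=3: ✓ (witness j=3)
  i=4: ✓ (witness j=5)
  i=5: ✓ (witness j=5)
  i=6: ✓ (witness j=7)
  i=7: ✓ (witness j=7)
  i=8: ✓ (witness j=8)
  i=9: ✓ (witness j=9)
  i=10: ✗ (none in [10,11])
  i=11: ✓ (witness j=12)
Positions where it holds: {0, 1, 2, 3, 4, 5, 6, 7, 8, 9, 11} → 11.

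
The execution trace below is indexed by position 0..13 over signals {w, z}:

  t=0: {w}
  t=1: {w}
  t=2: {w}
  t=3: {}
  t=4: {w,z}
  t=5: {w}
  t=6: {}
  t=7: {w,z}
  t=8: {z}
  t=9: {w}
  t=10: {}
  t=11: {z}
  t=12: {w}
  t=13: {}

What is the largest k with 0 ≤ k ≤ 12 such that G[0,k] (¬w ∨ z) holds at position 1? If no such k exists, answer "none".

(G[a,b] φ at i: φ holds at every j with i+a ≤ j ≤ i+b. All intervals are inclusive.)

(¬w ∨ z) must hold from j=1 onward; find where it first fails.
  j=1: fails → no k works.

none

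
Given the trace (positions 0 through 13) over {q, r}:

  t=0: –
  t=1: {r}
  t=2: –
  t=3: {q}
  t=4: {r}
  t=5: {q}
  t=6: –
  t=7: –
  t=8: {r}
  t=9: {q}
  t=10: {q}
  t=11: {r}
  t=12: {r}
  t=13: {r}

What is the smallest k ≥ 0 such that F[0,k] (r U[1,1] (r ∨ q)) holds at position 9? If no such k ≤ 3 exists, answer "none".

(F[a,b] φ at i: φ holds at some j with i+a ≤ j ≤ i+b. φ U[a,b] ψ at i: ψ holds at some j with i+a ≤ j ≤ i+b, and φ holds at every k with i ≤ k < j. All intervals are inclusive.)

Scan j = 9,10,… for (r U[1,1] (r ∨ q)):
  j=9: fails
  j=10: fails
  j=11: holds
First hit at j=11, so smallest k = 11-9 = 2.

2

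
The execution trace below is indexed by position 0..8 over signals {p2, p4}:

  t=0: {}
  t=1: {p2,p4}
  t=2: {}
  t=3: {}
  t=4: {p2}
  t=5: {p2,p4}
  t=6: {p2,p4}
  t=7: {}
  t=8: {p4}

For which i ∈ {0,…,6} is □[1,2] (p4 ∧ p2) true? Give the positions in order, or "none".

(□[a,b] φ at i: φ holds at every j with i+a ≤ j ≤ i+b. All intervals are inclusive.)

Evaluate at each i in [0,6]:
  i=0: ✗ (fails at j=2)
  i=1: ✗ (fails at j=2)
  i=2: ✗ (fails at j=3)
  i=3: ✗ (fails at j=4)
  i=4: ✓ (all of [5,6])
  i=5: ✗ (fails at j=7)
  i=6: ✗ (fails at j=7)

4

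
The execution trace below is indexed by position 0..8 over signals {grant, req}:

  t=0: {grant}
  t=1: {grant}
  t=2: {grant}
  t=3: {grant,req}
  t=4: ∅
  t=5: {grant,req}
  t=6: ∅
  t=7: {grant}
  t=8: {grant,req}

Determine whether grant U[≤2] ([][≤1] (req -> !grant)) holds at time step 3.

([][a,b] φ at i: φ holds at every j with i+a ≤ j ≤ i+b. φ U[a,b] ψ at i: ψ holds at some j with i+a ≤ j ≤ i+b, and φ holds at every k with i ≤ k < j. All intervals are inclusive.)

False

Need some j in [3,5] with [][≤1] (req -> !grant), and grant at every k in [3,j-1].
  j=3: [][≤1] (req -> !grant) — fails at 3.
  j=4: [][≤1] (req -> !grant) — fails at 5.
  j=5: [][≤1] (req -> !grant) — fails at 5.
No j in the window works → until fails.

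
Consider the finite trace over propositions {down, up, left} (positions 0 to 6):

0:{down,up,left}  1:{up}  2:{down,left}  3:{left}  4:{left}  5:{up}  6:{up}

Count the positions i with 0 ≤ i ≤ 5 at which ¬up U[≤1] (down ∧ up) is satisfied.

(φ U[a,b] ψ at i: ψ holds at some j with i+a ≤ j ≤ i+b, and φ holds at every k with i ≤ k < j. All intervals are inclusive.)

1

Evaluate at each i in [0,5]:
  i=0: ✓ (rhs at j=0)
  i=1: ✗ (no rhs in [1,2])
  i=2: ✗ (no rhs in [2,3])
  i=3: ✗ (no rhs in [3,4])
  i=4: ✗ (no rhs in [4,5])
  i=5: ✗ (no rhs in [5,6])
Positions where it holds: {0} → 1.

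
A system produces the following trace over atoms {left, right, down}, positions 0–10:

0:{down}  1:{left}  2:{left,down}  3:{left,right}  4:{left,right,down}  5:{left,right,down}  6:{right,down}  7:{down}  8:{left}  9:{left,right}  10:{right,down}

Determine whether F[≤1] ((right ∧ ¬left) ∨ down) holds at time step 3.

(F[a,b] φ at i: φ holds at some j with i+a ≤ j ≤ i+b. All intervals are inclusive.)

Check ((right ∧ ¬left) ∨ down) at each j in [3,4]:
  j=3: false
  j=4: true
Found at j=4 → formula holds.

Yes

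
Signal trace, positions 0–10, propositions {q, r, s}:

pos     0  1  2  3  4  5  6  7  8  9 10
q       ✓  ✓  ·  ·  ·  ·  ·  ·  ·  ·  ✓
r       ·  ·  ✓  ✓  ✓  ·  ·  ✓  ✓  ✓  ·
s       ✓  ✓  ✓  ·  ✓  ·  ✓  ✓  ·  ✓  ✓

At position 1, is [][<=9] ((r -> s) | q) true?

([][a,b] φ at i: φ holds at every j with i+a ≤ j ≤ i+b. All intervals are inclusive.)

Does not hold

Check ((r -> s) | q) at every j in [1,10]:
  j=1: true
  j=2: true
  j=3: false
  j=4: true
  j=5: true
  j=6: true
  j=7: true
  j=8: false
  j=9: true
  j=10: true
Fails at j=3 → formula fails.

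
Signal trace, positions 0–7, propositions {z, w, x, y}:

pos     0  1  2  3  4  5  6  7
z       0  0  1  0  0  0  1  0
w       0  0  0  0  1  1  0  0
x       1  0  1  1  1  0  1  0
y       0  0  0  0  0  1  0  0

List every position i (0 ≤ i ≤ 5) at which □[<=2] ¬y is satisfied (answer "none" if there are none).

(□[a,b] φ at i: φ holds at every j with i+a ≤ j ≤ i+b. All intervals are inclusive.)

0, 1, 2

Evaluate at each i in [0,5]:
  i=0: ✓ (all of [0,2])
  i=1: ✓ (all of [1,3])
  i=2: ✓ (all of [2,4])
  i=3: ✗ (fails at j=5)
  i=4: ✗ (fails at j=5)
  i=5: ✗ (fails at j=5)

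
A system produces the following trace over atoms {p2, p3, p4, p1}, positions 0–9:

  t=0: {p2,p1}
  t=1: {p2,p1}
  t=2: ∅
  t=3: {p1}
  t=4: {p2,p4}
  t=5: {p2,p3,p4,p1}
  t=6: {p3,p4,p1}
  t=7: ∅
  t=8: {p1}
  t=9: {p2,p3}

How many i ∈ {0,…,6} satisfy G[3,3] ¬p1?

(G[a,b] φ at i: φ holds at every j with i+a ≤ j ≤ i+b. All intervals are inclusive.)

3

Evaluate at each i in [0,6]:
  i=0: ✗ (fails at j=3)
  i=1: ✓ (all of [4,4])
  i=2: ✗ (fails at j=5)
  i=3: ✗ (fails at j=6)
  i=4: ✓ (all of [7,7])
  i=5: ✗ (fails at j=8)
  i=6: ✓ (all of [9,9])
Positions where it holds: {1, 4, 6} → 3.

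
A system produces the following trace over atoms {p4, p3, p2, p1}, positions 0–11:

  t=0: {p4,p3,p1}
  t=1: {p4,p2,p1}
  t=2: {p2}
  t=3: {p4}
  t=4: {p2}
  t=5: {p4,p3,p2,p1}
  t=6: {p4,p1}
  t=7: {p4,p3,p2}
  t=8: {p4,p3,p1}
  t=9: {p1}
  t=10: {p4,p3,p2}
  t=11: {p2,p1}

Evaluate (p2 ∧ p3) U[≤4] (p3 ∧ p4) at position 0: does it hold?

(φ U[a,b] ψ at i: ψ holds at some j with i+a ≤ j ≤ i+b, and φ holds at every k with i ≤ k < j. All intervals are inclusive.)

Need some j in [0,4] with (p3 ∧ p4), and (p2 ∧ p3) at every k in [0,j-1].
  j=0: (p3 ∧ p4) holds; no prefix to check → satisfied.

Holds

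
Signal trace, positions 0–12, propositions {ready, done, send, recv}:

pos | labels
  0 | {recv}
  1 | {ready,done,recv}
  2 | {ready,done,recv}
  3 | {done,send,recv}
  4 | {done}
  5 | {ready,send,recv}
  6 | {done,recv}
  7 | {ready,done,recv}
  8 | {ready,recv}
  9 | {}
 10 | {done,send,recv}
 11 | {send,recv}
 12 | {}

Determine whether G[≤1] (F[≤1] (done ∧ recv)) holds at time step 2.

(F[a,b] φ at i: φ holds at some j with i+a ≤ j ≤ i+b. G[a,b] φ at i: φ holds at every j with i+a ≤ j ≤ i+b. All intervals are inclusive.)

Check F[≤1] (done ∧ recv) at every j in [2,3]:
  j=2: holds (witness at 2)
  j=3: holds (witness at 3)
All positions satisfy it → formula holds.

Yes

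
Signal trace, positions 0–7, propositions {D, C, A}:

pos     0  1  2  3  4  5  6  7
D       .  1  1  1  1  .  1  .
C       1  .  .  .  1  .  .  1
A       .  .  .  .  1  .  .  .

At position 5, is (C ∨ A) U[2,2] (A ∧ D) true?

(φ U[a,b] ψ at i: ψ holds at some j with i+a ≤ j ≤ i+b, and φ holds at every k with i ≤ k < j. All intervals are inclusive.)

Need some j in [7,7] with (A ∧ D), and (C ∨ A) at every k in [5,j-1].
  j=7: (A ∧ D) false.
No j in the window works → until fails.

False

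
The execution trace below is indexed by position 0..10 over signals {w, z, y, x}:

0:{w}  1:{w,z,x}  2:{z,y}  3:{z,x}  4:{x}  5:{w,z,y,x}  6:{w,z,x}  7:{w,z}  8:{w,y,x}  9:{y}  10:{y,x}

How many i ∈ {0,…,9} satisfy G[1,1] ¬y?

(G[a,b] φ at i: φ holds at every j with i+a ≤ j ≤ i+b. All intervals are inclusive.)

Evaluate at each i in [0,9]:
  i=0: ✓ (all of [1,1])
  i=1: ✗ (fails at j=2)
  i=2: ✓ (all of [3,3])
  i=3: ✓ (all of [4,4])
  i=4: ✗ (fails at j=5)
  i=5: ✓ (all of [6,6])
  i=6: ✓ (all of [7,7])
  i=7: ✗ (fails at j=8)
  i=8: ✗ (fails at j=9)
  i=9: ✗ (fails at j=10)
Positions where it holds: {0, 2, 3, 5, 6} → 5.

5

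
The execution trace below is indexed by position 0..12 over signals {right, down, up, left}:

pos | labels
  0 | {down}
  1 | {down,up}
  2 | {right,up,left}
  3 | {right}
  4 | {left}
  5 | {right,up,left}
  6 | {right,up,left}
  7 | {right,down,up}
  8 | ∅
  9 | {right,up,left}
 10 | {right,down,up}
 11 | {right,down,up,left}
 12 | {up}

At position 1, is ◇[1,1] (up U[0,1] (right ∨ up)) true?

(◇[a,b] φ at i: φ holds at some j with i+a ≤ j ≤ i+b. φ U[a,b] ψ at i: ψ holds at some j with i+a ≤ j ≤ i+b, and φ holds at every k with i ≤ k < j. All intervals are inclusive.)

Check (up U[0,1] (right ∨ up)) at each j in [2,2]:
  j=2: holds
Found at j=2 → formula holds.

Holds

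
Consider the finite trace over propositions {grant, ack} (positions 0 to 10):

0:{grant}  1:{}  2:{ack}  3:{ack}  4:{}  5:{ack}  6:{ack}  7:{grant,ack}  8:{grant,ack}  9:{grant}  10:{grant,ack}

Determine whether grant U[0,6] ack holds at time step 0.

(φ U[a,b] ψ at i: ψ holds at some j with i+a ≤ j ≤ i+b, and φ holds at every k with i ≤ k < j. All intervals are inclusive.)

Does not hold

Need some j in [0,6] with ack, and grant at every k in [0,j-1].
  j=0: ack false.
  j=1: ack false.
  j=2: ack holds, but grant fails at k=1 → not this j.
  j=3: ack holds, but grant fails at k=1 → not this j.
  j=4: ack false.
  j=5: ack holds, but grant fails at k=1 → not this j.
  j=6: ack holds, but grant fails at k=1 → not this j.
No j in the window works → until fails.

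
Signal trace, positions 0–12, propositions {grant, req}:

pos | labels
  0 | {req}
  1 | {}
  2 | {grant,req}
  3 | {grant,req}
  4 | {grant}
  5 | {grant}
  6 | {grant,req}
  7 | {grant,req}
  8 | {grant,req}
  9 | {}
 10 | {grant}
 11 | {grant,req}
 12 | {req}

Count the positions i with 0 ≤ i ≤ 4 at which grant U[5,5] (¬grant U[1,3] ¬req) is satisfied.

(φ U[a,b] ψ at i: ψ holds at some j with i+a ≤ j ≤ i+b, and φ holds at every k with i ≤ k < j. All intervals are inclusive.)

Evaluate at each i in [0,4]:
  i=0: ✗ (no rhs in [5,5])
  i=1: ✗ (no rhs in [6,6])
  i=2: ✗ (no rhs in [7,7])
  i=3: ✗ (no rhs in [8,8])
  i=4: ✓ (rhs at j=9; lhs holds on [4,8])
Positions where it holds: {4} → 1.

1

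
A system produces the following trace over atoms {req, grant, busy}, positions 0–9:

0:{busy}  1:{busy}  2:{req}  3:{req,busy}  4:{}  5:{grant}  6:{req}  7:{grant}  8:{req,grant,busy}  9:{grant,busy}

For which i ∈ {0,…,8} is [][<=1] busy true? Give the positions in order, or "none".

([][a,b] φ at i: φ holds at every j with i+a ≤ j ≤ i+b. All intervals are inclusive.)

0, 8

Evaluate at each i in [0,8]:
  i=0: ✓ (all of [0,1])
  i=1: ✗ (fails at j=2)
  i=2: ✗ (fails at j=2)
  i=3: ✗ (fails at j=4)
  i=4: ✗ (fails at j=4)
  i=5: ✗ (fails at j=5)
  i=6: ✗ (fails at j=6)
  i=7: ✗ (fails at j=7)
  i=8: ✓ (all of [8,9])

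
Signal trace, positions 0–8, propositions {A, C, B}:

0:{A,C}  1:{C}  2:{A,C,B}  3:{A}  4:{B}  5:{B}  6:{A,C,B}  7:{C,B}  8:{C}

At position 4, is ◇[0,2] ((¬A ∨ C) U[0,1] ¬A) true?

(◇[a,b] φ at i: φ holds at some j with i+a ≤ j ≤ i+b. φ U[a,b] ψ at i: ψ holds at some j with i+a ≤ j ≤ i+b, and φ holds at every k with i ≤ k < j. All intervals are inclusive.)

Check ((¬A ∨ C) U[0,1] ¬A) at each j in [4,6]:
  j=4: holds
  j=5: holds
  j=6: holds
Found at j=4 → formula holds.

Holds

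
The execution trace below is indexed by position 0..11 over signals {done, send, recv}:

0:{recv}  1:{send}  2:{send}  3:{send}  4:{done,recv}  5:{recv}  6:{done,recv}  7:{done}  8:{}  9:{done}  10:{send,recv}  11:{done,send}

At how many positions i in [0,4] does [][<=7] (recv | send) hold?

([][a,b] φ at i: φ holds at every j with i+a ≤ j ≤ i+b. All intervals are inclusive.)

Evaluate at each i in [0,4]:
  i=0: ✗ (fails at j=7)
  i=1: ✗ (fails at j=7)
  i=2: ✗ (fails at j=7)
  i=3: ✗ (fails at j=7)
  i=4: ✗ (fails at j=7)
Positions where it holds: {} → 0.

0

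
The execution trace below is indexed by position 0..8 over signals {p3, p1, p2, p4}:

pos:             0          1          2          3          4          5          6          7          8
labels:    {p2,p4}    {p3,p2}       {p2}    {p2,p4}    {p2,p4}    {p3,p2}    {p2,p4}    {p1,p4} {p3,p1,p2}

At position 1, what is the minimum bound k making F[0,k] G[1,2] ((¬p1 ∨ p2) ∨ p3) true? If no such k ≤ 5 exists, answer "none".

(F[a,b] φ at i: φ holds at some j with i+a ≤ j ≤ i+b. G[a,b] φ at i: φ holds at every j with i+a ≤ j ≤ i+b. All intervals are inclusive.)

Scan j = 1,2,… for G[1,2] ((¬p1 ∨ p2) ∨ p3):
  j=1: holds
First hit at j=1, so smallest k = 1-1 = 0.

0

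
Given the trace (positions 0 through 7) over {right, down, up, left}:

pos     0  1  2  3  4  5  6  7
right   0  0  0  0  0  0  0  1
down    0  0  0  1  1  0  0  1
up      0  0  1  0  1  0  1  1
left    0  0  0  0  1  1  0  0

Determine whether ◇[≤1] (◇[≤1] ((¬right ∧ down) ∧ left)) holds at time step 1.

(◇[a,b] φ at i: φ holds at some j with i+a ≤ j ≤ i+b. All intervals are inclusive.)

Does not hold

Check ◇[≤1] ((¬right ∧ down) ∧ left) at each j in [1,2]:
  j=1: fails (none in [1,2])
  j=2: fails (none in [2,3])
No position in the window satisfies it → formula fails.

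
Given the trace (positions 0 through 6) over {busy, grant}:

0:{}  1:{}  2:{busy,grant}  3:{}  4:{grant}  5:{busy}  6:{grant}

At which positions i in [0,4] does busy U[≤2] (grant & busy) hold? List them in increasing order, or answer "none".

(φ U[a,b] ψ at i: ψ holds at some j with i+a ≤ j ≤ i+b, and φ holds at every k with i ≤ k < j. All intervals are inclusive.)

2

Evaluate at each i in [0,4]:
  i=0: ✗ (lhs fails at k=0 before rhs at j=2)
  i=1: ✗ (lhs fails at k=1 before rhs at j=2)
  i=2: ✓ (rhs at j=2)
  i=3: ✗ (no rhs in [3,5])
  i=4: ✗ (no rhs in [4,6])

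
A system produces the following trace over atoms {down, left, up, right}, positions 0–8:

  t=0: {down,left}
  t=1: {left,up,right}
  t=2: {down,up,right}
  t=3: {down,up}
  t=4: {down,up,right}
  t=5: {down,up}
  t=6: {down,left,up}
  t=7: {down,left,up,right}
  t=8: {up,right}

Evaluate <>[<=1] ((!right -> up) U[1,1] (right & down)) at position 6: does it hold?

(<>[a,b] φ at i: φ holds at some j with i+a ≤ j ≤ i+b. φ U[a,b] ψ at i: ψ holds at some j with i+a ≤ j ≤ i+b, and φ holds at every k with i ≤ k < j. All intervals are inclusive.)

Yes

Check ((!right -> up) U[1,1] (right & down)) at each j in [6,7]:
  j=6: holds
  j=7: fails
Found at j=6 → formula holds.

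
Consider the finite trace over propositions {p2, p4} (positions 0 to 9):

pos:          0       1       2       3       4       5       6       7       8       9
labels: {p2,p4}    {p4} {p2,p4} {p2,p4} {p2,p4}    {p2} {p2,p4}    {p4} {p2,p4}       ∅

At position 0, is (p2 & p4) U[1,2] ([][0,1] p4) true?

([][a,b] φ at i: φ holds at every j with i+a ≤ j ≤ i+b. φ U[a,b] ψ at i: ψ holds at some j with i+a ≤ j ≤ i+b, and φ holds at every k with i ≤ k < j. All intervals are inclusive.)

Holds

Need some j in [1,2] with [][0,1] p4, and (p2 & p4) at every k in [0,j-1].
  j=1: [][0,1] p4 holds; (p2 & p4) holds at every k in [0,0] → satisfied.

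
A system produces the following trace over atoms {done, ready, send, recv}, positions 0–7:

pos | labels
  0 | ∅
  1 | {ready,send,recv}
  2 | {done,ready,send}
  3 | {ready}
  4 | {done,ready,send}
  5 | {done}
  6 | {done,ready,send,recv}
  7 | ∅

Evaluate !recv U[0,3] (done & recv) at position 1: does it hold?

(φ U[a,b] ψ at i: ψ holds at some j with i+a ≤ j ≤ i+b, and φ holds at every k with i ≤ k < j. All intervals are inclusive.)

False

Need some j in [1,4] with (done & recv), and !recv at every k in [1,j-1].
  j=1: (done & recv) false.
  j=2: (done & recv) false.
  j=3: (done & recv) false.
  j=4: (done & recv) false.
No j in the window works → until fails.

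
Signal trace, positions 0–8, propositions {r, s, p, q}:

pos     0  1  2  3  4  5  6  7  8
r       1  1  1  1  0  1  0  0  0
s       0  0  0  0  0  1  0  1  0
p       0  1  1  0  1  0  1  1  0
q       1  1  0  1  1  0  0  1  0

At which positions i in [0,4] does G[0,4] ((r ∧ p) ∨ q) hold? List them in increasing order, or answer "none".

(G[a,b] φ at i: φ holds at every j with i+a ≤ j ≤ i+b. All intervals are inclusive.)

0

Evaluate at each i in [0,4]:
  i=0: ✓ (all of [0,4])
  i=1: ✗ (fails at j=5)
  i=2: ✗ (fails at j=5)
  i=3: ✗ (fails at j=5)
  i=4: ✗ (fails at j=5)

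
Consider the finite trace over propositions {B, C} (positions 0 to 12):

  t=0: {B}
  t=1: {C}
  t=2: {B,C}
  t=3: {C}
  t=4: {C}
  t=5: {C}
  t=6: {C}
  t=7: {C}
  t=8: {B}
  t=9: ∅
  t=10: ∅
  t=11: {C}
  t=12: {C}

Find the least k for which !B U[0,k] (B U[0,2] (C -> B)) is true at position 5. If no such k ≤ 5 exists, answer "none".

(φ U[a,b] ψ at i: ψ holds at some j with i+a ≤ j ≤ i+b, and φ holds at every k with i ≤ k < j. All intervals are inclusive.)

Need earliest j ≥ 5 with (B U[0,2] (C -> B)), and !B at every k in [5,j-1].
  j=5: rhs fails.
  j=6: rhs fails.
  j=7: rhs fails.
  j=8: rhs holds; lhs holds on [5,7]. k = 3.

3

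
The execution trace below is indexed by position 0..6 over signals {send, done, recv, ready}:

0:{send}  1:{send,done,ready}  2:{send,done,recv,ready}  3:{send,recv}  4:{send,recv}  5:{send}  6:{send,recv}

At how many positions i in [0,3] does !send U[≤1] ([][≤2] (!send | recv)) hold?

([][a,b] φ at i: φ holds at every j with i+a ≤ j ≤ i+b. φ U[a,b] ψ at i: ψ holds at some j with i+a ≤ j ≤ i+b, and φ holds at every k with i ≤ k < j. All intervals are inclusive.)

1

Evaluate at each i in [0,3]:
  i=0: ✗ (no rhs in [0,1])
  i=1: ✗ (lhs fails at k=1 before rhs at j=2)
  i=2: ✓ (rhs at j=2)
  i=3: ✗ (no rhs in [3,4])
Positions where it holds: {2} → 1.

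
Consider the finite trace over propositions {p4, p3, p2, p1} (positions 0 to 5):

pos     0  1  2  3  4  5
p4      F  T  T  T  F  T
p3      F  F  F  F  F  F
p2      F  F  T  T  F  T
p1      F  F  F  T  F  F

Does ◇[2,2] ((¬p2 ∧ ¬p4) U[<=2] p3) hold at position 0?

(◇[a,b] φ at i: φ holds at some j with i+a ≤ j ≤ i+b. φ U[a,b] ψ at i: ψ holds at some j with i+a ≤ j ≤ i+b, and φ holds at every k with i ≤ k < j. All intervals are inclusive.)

Check ((¬p2 ∧ ¬p4) U[<=2] p3) at each j in [2,2]:
  j=2: fails
No position in the window satisfies it → formula fails.

False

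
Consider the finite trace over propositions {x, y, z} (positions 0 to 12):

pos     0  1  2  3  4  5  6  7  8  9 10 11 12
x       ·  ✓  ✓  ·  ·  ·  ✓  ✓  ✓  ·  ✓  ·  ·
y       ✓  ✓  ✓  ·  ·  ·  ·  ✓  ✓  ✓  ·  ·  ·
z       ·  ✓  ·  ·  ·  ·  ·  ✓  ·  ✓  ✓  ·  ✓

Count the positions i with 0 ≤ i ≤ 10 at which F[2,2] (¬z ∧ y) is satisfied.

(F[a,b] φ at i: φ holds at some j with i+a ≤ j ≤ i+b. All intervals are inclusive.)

2

Evaluate at each i in [0,10]:
  i=0: ✓ (witness j=2)
  i=1: ✗ (none in [3,3])
  i=2: ✗ (none in [4,4])
  i=3: ✗ (none in [5,5])
  i=4: ✗ (none in [6,6])
  i=5: ✗ (none in [7,7])
  i=6: ✓ (witness j=8)
  i=7: ✗ (none in [9,9])
  i=8: ✗ (none in [10,10])
  i=9: ✗ (none in [11,11])
  i=10: ✗ (none in [12,12])
Positions where it holds: {0, 6} → 2.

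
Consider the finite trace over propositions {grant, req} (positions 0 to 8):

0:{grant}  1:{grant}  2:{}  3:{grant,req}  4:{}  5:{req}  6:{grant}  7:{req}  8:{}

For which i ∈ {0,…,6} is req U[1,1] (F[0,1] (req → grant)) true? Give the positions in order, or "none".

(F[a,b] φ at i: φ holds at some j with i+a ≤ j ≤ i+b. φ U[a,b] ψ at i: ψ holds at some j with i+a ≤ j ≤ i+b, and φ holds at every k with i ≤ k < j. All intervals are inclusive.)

3, 5

Evaluate at each i in [0,6]:
  i=0: ✗ (lhs fails at k=0 before rhs at j=1)
  i=1: ✗ (lhs fails at k=1 before rhs at j=2)
  i=2: ✗ (lhs fails at k=2 before rhs at j=3)
  i=3: ✓ (rhs at j=4; lhs holds on [3,3])
  i=4: ✗ (lhs fails at k=4 before rhs at j=5)
  i=5: ✓ (rhs at j=6; lhs holds on [5,5])
  i=6: ✗ (lhs fails at k=6 before rhs at j=7)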